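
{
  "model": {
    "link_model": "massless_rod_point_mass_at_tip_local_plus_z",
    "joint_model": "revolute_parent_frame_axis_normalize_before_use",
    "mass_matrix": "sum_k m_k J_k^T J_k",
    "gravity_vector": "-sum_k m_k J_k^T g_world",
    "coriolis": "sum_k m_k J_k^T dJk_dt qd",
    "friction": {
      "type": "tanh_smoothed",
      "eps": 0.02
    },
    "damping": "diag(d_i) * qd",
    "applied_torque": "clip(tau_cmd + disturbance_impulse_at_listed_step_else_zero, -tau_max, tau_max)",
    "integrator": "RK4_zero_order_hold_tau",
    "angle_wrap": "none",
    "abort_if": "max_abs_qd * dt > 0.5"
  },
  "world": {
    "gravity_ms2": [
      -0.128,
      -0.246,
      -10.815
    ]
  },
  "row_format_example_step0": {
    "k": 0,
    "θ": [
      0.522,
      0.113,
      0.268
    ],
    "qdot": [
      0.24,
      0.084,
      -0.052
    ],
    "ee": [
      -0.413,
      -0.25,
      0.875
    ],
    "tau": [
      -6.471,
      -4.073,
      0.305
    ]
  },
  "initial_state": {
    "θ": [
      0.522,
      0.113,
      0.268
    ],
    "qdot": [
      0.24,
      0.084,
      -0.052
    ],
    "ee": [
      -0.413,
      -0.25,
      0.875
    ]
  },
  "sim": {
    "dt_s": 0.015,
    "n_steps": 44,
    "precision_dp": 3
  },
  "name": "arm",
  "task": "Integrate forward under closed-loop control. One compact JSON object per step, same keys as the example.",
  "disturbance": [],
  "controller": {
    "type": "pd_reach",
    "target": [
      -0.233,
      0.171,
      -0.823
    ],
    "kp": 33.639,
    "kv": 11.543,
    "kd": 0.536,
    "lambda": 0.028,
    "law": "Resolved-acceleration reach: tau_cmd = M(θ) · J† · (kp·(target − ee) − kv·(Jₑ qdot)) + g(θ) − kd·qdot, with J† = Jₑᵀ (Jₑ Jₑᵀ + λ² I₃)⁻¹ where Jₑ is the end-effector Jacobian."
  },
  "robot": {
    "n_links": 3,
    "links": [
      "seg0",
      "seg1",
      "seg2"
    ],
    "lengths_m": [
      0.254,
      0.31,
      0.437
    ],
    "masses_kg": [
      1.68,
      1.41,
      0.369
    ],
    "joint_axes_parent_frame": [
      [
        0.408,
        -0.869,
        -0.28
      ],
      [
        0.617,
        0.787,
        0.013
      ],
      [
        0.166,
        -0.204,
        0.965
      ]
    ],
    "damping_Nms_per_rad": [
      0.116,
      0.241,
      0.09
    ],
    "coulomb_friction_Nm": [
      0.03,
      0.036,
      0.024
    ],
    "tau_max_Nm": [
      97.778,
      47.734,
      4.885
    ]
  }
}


{"k":1,"\u03b8":[0.524,0.112,0.288],"qdot":[0.077,-0.242,2.512],"ee":[-0.417,-0.252,0.872],"tau":[-9.614,-3.07,-1.145]}
{"k":2,"\u03b8":[0.526,0.108,0.295],"qdot":[0.186,-0.307,-1.229],"ee":[-0.421,-0.251,0.871],"tau":[-7.526,-2.552,1.023]}
{"k":3,"\u03b8":[0.526,0.1,0.325],"qdot":[-0.147,-0.711,4.692],"ee":[-0.427,-0.249,0.868],"tau":[-13.385,-1.827,-2.345]}
{"k":4,"\u03b8":[0.527,0.091,0.324],"qdot":[0.161,-0.538,-4.084],"ee":[-0.432,-0.244,0.868],"tau":[-7.34,-1.712,2.718]}
{"k":5,"\u03b8":[0.523,0.077,0.374],"qdot":[-0.557,-1.279,9.667],"ee":[-0.439,-0.24,0.865],"tau":[-19.076,-1.12,-4.885]}
{"k":6,"\u03b8":[0.522,0.064,0.357],"qdot":[0.215,-0.606,-10.312],"ee":[-0.443,-0.231,0.866],"tau":[-4.848,-1.299,4.885]}
{"k":7,"\u03b8":[0.515,0.045,0.4],"qdot":[-0.99,-1.841,14.029],"ee":[-0.45,-0.222,0.865],"tau":[-22.848,-0.559,-4.885]}
{"k":8,"\u03b8":[0.506,0.023,0.439],"qdot":[-0.242,-1.057,-7.088],"ee":[-0.455,-0.212,0.864],"tau":[-10.307,-1.189,4.618]}
{"k":9,"\u03b8":[0.492,-0.004,0.523],"qdot":[-1.512,-2.571,16.46],"ee":[-0.461,-0.201,0.863],"tau":[-25.922,-1.68,-4.885]}
{"k":10,"\u03b8":[0.475,-0.036,0.596],"qdot":[-0.86,-1.653,-5.161],"ee":[-0.465,-0.187,0.863],"tau":[-13.531,-2.339,3.664]}
{"k":11,"\u03b8":[0.453,-0.074,0.684],"qdot":[-2.038,-3.373,15.256],"ee":[-0.468,-0.17,0.863],"tau":[-22.621,-3.682,-4.885]}
{"k":12,"\u03b8":[0.428,-0.115,0.734],"qdot":[-1.41,-2.256,-6.732],"ee":[-0.469,-0.147,0.866],"tau":[-11.069,-3.388,4.714]}
{"k":13,"\u03b8":[0.395,-0.168,0.845],"qdot":[-2.786,-4.705,19.298],"ee":[-0.47,-0.124,0.866],"tau":[-17.975,-5.773,-4.885]}
{"k":14,"\u03b8":[0.36,-0.227,0.932],"qdot":[-2.103,-3.198,-5.634],"ee":[-0.469,-0.094,0.867],"tau":[-5.8,-5.265,4.171]}
{"k":15,"\u03b8":[0.319,-0.295,1.043],"qdot":[-3.222,-5.791,18.223],"ee":[-0.468,-0.062,0.866],"tau":[-7.609,-7.699,-4.885]}
{"k":16,"\u03b8":[0.277,-0.366,1.096],"qdot":[-2.489,-3.861,-8.619],"ee":[-0.468,-0.023,0.864],"tau":[0.301,-5.57,4.885]}
{"k":17,"\u03b8":[0.231,-0.449,1.199],"qdot":[-3.564,-6.985,19.552],"ee":[-0.467,0.016,0.857],"tau":[-0.599,-8.083,-4.885]}
{"k":18,"\u03b8":[0.184,-0.534,1.251],"qdot":[-2.851,-4.654,-9.782],"ee":[-0.469,0.061,0.846],"tau":[4.506,-4.982,4.885]}
{"k":19,"\u03b8":[0.133,-0.63,1.339],"qdot":[-3.718,-7.825,18.577],"ee":[-0.471,0.104,0.83],"tau":[4.15,-7.177,-4.885]}
{"k":20,"\u03b8":[0.083,-0.726,1.365],"qdot":[-3.121,-5.26,-11.955],"ee":[-0.477,0.151,0.808],"tau":[5.167,-3.131,4.885]}
{"k":21,"\u03b8":[0.03,-0.83,1.423],"qdot":[-3.865,-8.366,16.401],"ee":[-0.483,0.194,0.78],"tau":[3.782,-4.917,-4.885]}
{"k":22,"\u03b8":[-0.025,-0.933,1.411],"qdot":[-3.491,-5.744,-14.533],"ee":[-0.491,0.238,0.744],"tau":[1.965,-0.523,4.885]}
{"k":23,"\u03b8":[-0.083,-1.044,1.425],"qdot":[-4.287,-8.692,12.963],"ee":[-0.5,0.275,0.703],"tau":[-1.159,-1.635,-4.885]}
{"k":24,"\u03b8":[-0.148,-1.154,1.366],"qdot":[-4.308,-6.218,-17.577],"ee":[-0.51,0.311,0.654],"tau":[-4.056,2.584,4.885]}
{"k":25,"\u03b8":[-0.22,-1.268,1.311],"qdot":[-5.386,-8.772,6.769],"ee":[-0.519,0.338,0.601],"tau":[-8.866,3.471,-3.122]}
{"k":26,"\u03b8":[-0.307,-1.387,1.232],"qdot":[-6.248,-7.306,-15.27],"ee":[-0.527,0.358,0.544],"tau":[-9.639,6.96,4.885]}
{"k":27,"\u03b8":[-0.41,-1.51,1.143],"qdot":[-7.484,-8.788,0.904],"ee":[-0.532,0.365,0.487],"tau":[-10.146,9.806,-0.146]}
{"k":28,"\u03b8":[-0.531,-1.635,1.062],"qdot":[-8.625,-7.977,-10.924],"ee":[-0.536,0.359,0.435],"tau":[-7.299,11.991,4.885]}
{"k":29,"\u03b8":[-0.662,-1.756,0.979],"qdot":[-8.856,-8.126,-0.965],"ee":[-0.538,0.338,0.392],"tau":[-2.969,13.39,0.218]}
{"k":30,"\u03b8":[-0.797,-1.87,0.89],"qdot":[-9.006,-7.074,-9.947],"ee":[-0.539,0.308,0.359],"tau":[-0.195,13.444,4.885]}
{"k":31,"\u03b8":[-0.921,-1.973,0.843],"qdot":[-7.603,-6.735,3.233],"ee":[-0.539,0.269,0.338],"tau":[3.889,13.341,-2.757]}
{"k":32,"\u03b8":[-1.037,-2.065,0.756],"qdot":[-7.783,-5.551,-13.327],"ee":[-0.537,0.23,0.321],"tau":[2.936,12.355,4.885]}
{"k":33,"\u03b8":[-1.136,-2.146,0.707],"qdot":[-5.474,-5.212,5.736],"ee":[-0.533,0.19,0.312],"tau":[6.731,11.474,-4.425]}
{"k":34,"\u03b8":[-1.225,-2.217,0.626],"qdot":[-6.277,-4.369,-14.966],"ee":[-0.528,0.154,0.303],"tau":[3.383,10.261,4.885]}
{"k":35,"\u03b8":[-1.299,-2.281,0.579],"qdot":[-3.678,-4.037,7.263],"ee":[-0.522,0.12,0.297],"tau":[7.463,9.416,-4.885]}
{"k":36,"\u03b8":[-1.364,-2.337,0.512],"qdot":[-4.929,-3.574,-14.564],"ee":[-0.516,0.089,0.29],"tau":[3.192,8.246,4.885]}
{"k":37,"\u03b8":[-1.417,-2.388,0.481],"qdot":[-2.285,-3.212,8.79],"ee":[-0.509,0.059,0.286],"tau":[7.625,7.913,-4.885]}
{"k":38,"\u03b8":[-1.464,-2.435,0.435],"qdot":[-3.78,-3.012,-13.3],"ee":[-0.503,0.033,0.28],"tau":[2.948,6.861,4.885]}
{"k":39,"\u03b8":[-1.499,-2.477,0.425],"qdot":[-1.172,-2.636,10.247],"ee":[-0.497,0.008,0.275],"tau":[7.651,7.07,-4.885]}
{"k":40,"\u03b8":[-1.531,-2.517,0.395],"qdot":[-2.857,-2.58,-12.498],"ee":[-0.491,-0.015,0.268],"tau":[2.607,6.077,4.885]}
{"k":41,"\u03b8":[-1.553,-2.552,0.399],"qdot":[-0.286,-2.22,11.16],"ee":[-0.486,-0.037,0.262],"tau":[7.585,6.633,-4.885]}
{"k":42,"\u03b8":[-1.572,-2.586,0.378],"qdot":[-2.108,-2.238,-12.187],"ee":[-0.482,-0.056,0.253],"tau":[2.239,5.645,4.885]}
{"k":43,"\u03b8":[-1.583,-2.617,0.388],"qdot":[0.433,-1.906,11.572],"ee":[-0.477,-0.075,0.244],"tau":[7.473,6.4,-4.885]}
{"k":44,"\u03b8":[-1.593,-2.646,0.369],"qdot":[-1.484,-1.964,-12.2],"ee":[-0.474,-0.091,0.233]}


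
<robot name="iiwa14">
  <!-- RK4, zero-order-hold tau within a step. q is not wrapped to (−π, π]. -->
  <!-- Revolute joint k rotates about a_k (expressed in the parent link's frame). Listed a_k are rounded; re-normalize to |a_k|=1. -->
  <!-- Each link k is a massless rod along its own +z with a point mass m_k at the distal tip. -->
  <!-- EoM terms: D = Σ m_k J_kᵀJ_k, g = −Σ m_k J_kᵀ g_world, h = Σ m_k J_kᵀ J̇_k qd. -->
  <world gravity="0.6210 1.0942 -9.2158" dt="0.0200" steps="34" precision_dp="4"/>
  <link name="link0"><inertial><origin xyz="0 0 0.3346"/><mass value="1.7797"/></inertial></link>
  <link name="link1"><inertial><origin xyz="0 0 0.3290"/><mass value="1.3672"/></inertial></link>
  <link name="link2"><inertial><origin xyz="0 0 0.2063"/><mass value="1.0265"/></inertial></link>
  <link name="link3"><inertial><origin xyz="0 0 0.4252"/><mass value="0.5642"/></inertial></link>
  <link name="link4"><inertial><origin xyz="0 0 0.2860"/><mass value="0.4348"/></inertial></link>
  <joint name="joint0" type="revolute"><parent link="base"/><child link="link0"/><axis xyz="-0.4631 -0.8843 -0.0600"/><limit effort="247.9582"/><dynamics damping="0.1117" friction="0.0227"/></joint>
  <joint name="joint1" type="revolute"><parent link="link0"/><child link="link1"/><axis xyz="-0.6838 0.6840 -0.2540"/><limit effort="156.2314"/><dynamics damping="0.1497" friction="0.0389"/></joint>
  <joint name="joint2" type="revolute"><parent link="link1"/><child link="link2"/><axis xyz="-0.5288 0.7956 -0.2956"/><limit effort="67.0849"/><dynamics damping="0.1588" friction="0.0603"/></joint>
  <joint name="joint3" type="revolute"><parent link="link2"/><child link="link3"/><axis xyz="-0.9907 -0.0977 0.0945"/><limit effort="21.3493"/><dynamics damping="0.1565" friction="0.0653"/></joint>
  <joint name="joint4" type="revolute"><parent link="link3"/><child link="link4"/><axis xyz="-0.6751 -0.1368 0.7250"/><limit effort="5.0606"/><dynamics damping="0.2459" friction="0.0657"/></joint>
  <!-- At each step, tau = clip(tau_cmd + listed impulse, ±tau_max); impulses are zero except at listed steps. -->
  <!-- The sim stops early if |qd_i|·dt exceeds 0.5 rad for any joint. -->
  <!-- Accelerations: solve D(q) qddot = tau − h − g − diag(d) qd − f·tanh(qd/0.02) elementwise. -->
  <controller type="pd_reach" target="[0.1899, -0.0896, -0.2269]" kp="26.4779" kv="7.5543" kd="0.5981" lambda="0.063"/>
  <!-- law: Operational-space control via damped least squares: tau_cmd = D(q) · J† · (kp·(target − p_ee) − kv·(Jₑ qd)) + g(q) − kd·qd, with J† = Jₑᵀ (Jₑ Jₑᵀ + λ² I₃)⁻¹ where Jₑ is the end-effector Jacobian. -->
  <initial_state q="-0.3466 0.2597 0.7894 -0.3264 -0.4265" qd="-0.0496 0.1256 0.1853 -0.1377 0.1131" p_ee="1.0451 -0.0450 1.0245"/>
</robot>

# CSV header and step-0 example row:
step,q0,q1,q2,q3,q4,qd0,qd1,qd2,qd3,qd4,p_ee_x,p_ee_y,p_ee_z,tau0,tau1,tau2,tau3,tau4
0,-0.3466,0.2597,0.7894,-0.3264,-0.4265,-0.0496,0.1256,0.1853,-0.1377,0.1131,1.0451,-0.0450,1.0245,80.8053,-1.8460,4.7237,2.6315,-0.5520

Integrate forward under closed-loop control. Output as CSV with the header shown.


step,q0,q1,q2,q3,q4,qd0,qd1,qd2,qd3,qd4,p_ee_x,p_ee_y,p_ee_z,tau0,tau1,tau2,tau3,tau4
1,-0.3351,0.2637,0.8246,-0.3458,-0.4353,1.2022,0.3011,3.3006,-1.8033,-0.7727,1.0440,-0.0445,1.0145,67.8698,-3.1120,1.5662,2.7248,-0.0217
2,-0.3014,0.2731,0.9113,-0.3935,-0.4437,2.1666,0.6580,5.3458,-2.8760,-0.1476,1.0356,-0.0417,0.9955,53.1424,-4.6076,-0.2931,1.9156,-0.4606
3,-0.2512,0.2899,1.0313,-0.4511,-0.4558,2.8576,1.0577,6.5969,-2.8321,-0.9471,1.0200,-0.0347,0.9710,38.2089,-5.4833,-0.8826,0.7907,0.0388
4,-0.1889,0.3156,1.1688,-0.5045,-0.4660,3.3782,1.5323,7.0925,-2.4033,-0.2352,0.9990,-0.0227,0.9427,28.4588,-7.4314,-1.2784,-0.5797,-0.4038
5,-0.1175,0.3499,1.3109,-0.5409,-0.4785,3.7757,1.9142,7.0342,-1.1785,-0.9632,0.9745,-0.0066,0.9107,21.3808,-8.7535,-1.1373,-1.8192,0.1024
6,-0.0384,0.3916,1.4462,-0.5523,-0.4879,4.1360,2.2438,6.4262,0.1263,-0.2022,0.9486,0.0117,0.8742,18.9859,-10.3906,-1.2467,-3.1258,-0.3479
7,0.0475,0.4381,1.5658,-0.5331,-0.4956,4.4552,2.3934,5.4769,1.8162,-0.5290,0.9217,0.0290,0.8325,16.4330,-10.6355,-1.1757,-4.2205,-0.1028
8,0.1394,0.4864,1.6637,-0.4823,-0.4977,4.7349,2.4026,4.3075,3.2964,0.1528,0.8935,0.0425,0.7859,14.2608,-10.6047,-1.4673,-5.3019,-0.5241
9,0.2361,0.5329,1.7386,-0.4025,-0.4956,4.9260,2.2220,3.2076,4.6082,0.2832,0.8628,0.0505,0.7358,9.5785,-9.7697,-1.7664,-6.1401,-0.5957
10,0.3353,0.5743,1.7936,-0.3013,-0.4865,4.9933,1.8857,2.3496,5.4380,0.6927,0.8286,0.0531,0.6840,3.6115,-8.6064,-2.2024,-6.7548,-0.8519
11,0.4345,0.6075,1.8348,-0.1879,-0.4718,4.9188,1.4281,1.8318,5.8314,0.8583,0.7905,0.0514,0.6324,-3.0189,-6.9170,-2.6265,-7.0751,-0.9550
12,0.5309,0.6311,1.8687,-0.0709,-0.4536,4.7216,0.9235,1.6081,5.8201,1.0071,0.7490,0.0467,0.5824,-9.0023,-5.0841,-3.0978,-7.1896,-1.0551
13,0.6225,0.6447,1.9003,0.0432,-0.4344,4.4380,0.4367,1.5861,5.5590,0.9560,0.7054,0.0404,0.5351,-14.0248,-3.3000,-3.5535,-7.1611,-1.0360
14,0.7079,0.6492,1.9326,0.1502,-0.4154,4.1062,0.0102,1.6636,5.1305,0.9494,0.6609,0.0333,0.4906,-17.8646,-1.8122,-4.0072,-7.0822,-1.0551
15,0.7864,0.6459,1.9668,0.2482,-0.3980,3.7561,-0.3302,1.7700,4.6573,0.8127,0.6169,0.0260,0.4490,-20.7699,-0.6021,-4.3862,-6.9739,-0.9977
16,0.8580,0.6367,2.0031,0.3364,-0.3822,3.4061,-0.5867,1.8628,4.1644,0.7679,0.5745,0.0187,0.4100,-22.7943,0.2810,-4.7186,-6.8821,-1.0048
17,0.9227,0.6232,2.0409,0.4152,-0.3685,3.0666,-0.7630,1.9241,3.7200,0.6213,0.5345,0.0116,0.3732,-24.2262,0.9416,-4.9632,-6.7968,-0.9494
18,0.9807,0.6068,2.0796,0.4853,-0.3563,2.7446,-0.8689,1.9437,3.3047,0.5883,0.4973,0.0048,0.3384,-25.0970,1.3653,-5.1648,-6.7418,-0.9686
19,1.0326,0.5890,2.1183,0.5479,-0.3460,2.4420,-0.9129,1.9251,2.9604,0.4560,0.4631,-0.0019,0.3052,-25.6487,1.6551,-5.2958,-6.6948,-0.9239
20,1.0785,0.5707,2.1563,0.6039,-0.3369,2.1600,-0.9085,1.8715,2.6460,0.4501,0.4319,-0.0083,0.2734,-25.8683,1.7965,-5.4044,-6.6723,-0.9589
21,1.1191,0.5529,2.1930,0.6543,-0.3293,1.8971,-0.8639,1.7919,2.3971,0.3341,0.4037,-0.0145,0.2429,-25.9683,1.8794,-5.4631,-6.6476,-0.9210
22,1.1546,0.5364,2.2278,0.6998,-0.3223,1.6525,-0.7917,1.6916,2.1625,0.3554,0.3783,-0.0206,0.2136,-25.8853,1.8777,-5.5165,-6.6370,-0.9679
23,1.1853,0.5215,2.2605,0.7413,-0.3165,1.4231,-0.6971,1.5786,1.9817,0.2490,0.3553,-0.0264,0.1855,-25.8212,1.8702,-5.5336,-6.6130,-0.9290
24,1.2116,0.5086,2.2909,0.7790,-0.3110,1.2076,-0.5904,1.4560,1.7983,0.2937,0.3345,-0.0321,0.1584,-25.6556,1.8161,-5.5555,-6.5951,-0.9827
25,1.2337,0.4979,2.3188,0.8136,-0.3064,1.0028,-0.4733,1.3295,1.6603,0.1885,0.3157,-0.0375,0.1325,-25.5993,1.7897,-5.5482,-6.5568,-0.9359
26,1.2518,0.4896,2.3440,0.8453,-0.3019,0.8071,-0.3539,1.1995,1.5059,0.2528,0.2987,-0.0426,0.1078,-25.4643,1.7337,-5.5501,-6.5210,-0.9933
27,1.2660,0.4838,2.3667,0.8743,-0.2981,0.6175,-0.2310,1.0700,1.3937,0.1418,0.2831,-0.0475,0.0843,-25.4915,1.7255,-5.5263,-6.4618,-0.9340
28,1.2765,0.4804,2.3868,0.9007,-0.2944,0.4324,-0.1109,0.9390,1.2549,0.2242,0.2688,-0.0520,0.0621,-25.4092,1.6879,-5.5121,-6.4047,-0.9946
29,1.2833,0.4794,2.4043,0.9249,-0.2914,0.2495,0.0086,0.8107,1.1593,0.1023,0.2557,-0.0562,0.0411,-25.5109,1.7101,-5.4728,-6.3231,-0.9205
30,1.2865,0.4806,2.4193,0.9468,-0.2881,0.0664,0.1163,0.6848,1.0271,0.2044,0.2436,-0.0600,0.0214,-25.4385,1.6998,-5.4404,-6.2441,-0.9864
31,1.2860,0.4840,2.4317,0.9665,-0.2857,-0.1159,0.2249,0.5602,0.9437,0.0667,0.2324,-0.0635,0.0030,-25.5350,1.7481,-5.3792,-6.1392,-0.8957
32,1.2818,0.4896,2.4417,0.9841,-0.2830,-0.2981,0.3285,0.4329,0.8184,0.1861,0.2221,-0.0665,-0.0141,-25.3133,1.7224,-5.3143,-6.0365,-0.9668
33,1.2741,0.4972,2.4491,0.9998,-0.2812,-0.4796,0.4308,0.3079,0.7413,0.0654,0.2125,-0.0692,-0.0300,-25.1966,1.7417,-5.2161,-5.9069,-0.8817
34,1.2627,0.5068,2.4540,1.0136,-0.2790,-0.6600,0.5268,0.1821,0.6341,0.1349,0.2037,-0.0715,-0.0446,,,,,


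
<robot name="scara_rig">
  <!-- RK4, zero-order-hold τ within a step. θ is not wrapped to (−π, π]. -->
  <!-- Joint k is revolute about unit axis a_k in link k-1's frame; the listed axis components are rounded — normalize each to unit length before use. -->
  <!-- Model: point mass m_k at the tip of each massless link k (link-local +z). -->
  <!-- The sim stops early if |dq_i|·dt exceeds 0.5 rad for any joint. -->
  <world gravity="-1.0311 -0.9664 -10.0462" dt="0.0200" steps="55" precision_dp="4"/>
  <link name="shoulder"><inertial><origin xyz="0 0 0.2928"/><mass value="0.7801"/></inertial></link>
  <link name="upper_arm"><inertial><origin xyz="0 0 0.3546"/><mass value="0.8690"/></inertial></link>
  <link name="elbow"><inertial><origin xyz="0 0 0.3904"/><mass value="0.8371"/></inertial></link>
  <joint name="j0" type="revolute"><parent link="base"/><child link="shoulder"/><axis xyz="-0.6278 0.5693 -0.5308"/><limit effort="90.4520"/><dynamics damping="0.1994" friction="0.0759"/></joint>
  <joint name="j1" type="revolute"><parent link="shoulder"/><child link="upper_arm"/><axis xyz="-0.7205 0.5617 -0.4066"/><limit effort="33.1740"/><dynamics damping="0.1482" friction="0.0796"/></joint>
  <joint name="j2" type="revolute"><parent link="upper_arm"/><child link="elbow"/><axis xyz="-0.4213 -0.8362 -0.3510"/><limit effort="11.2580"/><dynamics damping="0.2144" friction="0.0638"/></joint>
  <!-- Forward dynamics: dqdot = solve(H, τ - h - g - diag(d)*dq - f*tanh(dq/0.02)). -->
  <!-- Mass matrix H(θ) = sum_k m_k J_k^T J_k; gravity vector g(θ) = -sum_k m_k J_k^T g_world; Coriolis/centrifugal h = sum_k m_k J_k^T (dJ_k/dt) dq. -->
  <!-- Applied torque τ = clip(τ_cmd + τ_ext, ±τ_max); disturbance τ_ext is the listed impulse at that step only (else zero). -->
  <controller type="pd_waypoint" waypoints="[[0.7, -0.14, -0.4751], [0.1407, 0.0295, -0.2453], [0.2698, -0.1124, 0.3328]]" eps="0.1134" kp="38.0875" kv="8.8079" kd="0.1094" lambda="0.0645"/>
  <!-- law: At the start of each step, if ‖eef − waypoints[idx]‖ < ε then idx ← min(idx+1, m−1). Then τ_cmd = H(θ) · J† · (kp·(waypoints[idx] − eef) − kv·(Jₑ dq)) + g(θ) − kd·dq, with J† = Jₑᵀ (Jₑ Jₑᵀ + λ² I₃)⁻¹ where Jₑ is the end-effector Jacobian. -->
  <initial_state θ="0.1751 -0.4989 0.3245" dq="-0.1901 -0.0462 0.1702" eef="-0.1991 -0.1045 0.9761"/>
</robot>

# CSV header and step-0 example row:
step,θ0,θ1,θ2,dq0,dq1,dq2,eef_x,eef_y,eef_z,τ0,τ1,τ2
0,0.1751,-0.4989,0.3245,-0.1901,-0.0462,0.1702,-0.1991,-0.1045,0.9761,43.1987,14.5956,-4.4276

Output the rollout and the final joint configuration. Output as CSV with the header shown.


step,θ0,θ1,θ2,dq0,dq1,dq2,eef_x,eef_y,eef_z,τ0,τ1,τ2
1,0.2295,-0.5711,0.3246,5.4454,-6.8878,-0.2023,-0.1970,-0.1071,0.9688,36.2896,12.4475,-3.7334
2,0.3758,-0.7505,0.3148,9.0191,-10.7699,-0.8424,-0.1842,-0.1079,0.9496,27.0472,8.1376,-3.1535
3,0.5780,-0.9848,0.2903,11.1456,-12.5065,-1.6152,-0.1611,-0.1054,0.9192,18.0830,3.8748,-2.7238
4,0.8146,-1.2411,0.2511,12.5499,-13.0793,-2.2868,-0.1294,-0.0994,0.8796,11.0674,0.7660,-2.4192
5,1.0769,-1.5031,0.2005,13.7571,-13.1462,-2.7508,-0.0915,-0.0905,0.8333,6.0700,-1.2494,-2.1842
6,1.3642,-1.7645,0.1427,15.0767,-13.0309,-3.0032,-0.0496,-0.0794,0.7833,2.7188,-2.6337,-1.9844
7,1.6809,-2.0233,0.0816,16.6940,-12.8826,-3.0885,-0.0055,-0.0667,0.7326,0.7150,-3.8765,-1.8101
8,2.0341,-2.2799,0.0199,18.7025,-12.7874,-3.0745,0.0394,-0.0523,0.6843,-0.0602,-5.3658,-1.6687
9,2.4316,-2.5362,-0.0413,21.0583,-12.8376,-3.0488,0.0843,-0.0362,0.6416,0.4150,-7.2362,-1.5839
10,2.8783,-2.7965,-0.1029,23.4641,-13.1736,-3.1291,0.1287,-0.0180,0.6080,1.6071,-8.4159,-1.6071
11,3.3658,-3.0660,-0.1681,24.9329,-13.7289,-3.4331,0.1727,0.0022,0.5873,-1.7040,-1.5204,-1.8746
12,3.8364,-3.3263,-0.2385,21.8934,-12.3072,-3.6009,0.2166,0.0235,0.5819,-8.5407,11.7266,-2.4801
13,4.1968,-3.5249,-0.3049,14.4200,-7.6373,-2.9836,0.2604,0.0427,0.5824,-7.8043,14.1476,-2.9840
14,4.4218,-3.6316,-0.3562,8.2950,-3.0779,-2.1180,0.3026,0.0570,0.5754,-5.3660,12.1017,-3.0135
15,4.5444,-3.6568,-0.3907,4.0684,0.5440,-1.3140,0.3425,0.0664,0.5565,-3.5464,9.2971,-2.6554
16,4.5963,-3.6185,-0.4100,1.1474,3.2699,-0.6079,0.3804,0.0713,0.5267,-2.4525,6.5517,-2.1179
17,4.5984,-3.5329,-0.4158,-0.9248,5.2672,0.0181,0.4169,0.0724,0.4884,-1.8727,3.9330,-1.5553
18,4.5657,-3.4138,-0.4101,-2.3472,6.6342,0.5455,0.4526,0.0704,0.4443,-1.4959,1.2624,-1.0447
19,4.5104,-3.2730,-0.3947,-3.1784,7.4331,0.9907,0.4882,0.0660,0.3963,-0.8579,-1.8539,-0.6548
20,4.4467,-3.1232,-0.3713,-3.1864,7.5498,1.3507,0.5237,0.0598,0.3460,0.1528,-5.4503,-0.4091
21,4.3931,-2.9789,-0.3413,-2.2008,6.8960,1.6708,0.5585,0.0521,0.2940,0.5608,-8.1933,-0.3231
22,4.3638,-2.8518,-0.3046,-0.7831,5.8431,2.0148,0.5904,0.0425,0.2402,-0.1750,-9.3783,-0.3811
23,4.3596,-2.7446,-0.2608,0.3058,4.9090,2.3702,0.6171,0.0305,0.1849,-1.5070,-9.7713,-0.5472
24,4.3710,-2.6527,-0.2102,0.8107,4.2952,2.6793,0.6376,0.0162,0.1292,-2.9202,-10.0042,-0.7888
25,4.3879,-2.5703,-0.1543,0.8668,3.9451,2.9051,0.6519,-0.0000,0.0741,-4.2111,-10.2764,-1.0778
26,4.4028,-2.4931,-0.0948,0.6337,3.7732,3.0364,0.6610,-0.0176,0.0207,-5.2917,-10.5889,-1.3860
27,4.4115,-2.4184,-0.0337,0.2536,3.6988,3.0783,0.6656,-0.0360,-0.0300,-6.1354,-10.8913,-1.6859
28,4.4122,-2.3447,0.0276,-0.1620,3.6561,3.0436,0.6670,-0.0545,-0.0775,-6.7533,-11.1329,-1.9548
29,4.4051,-2.2721,0.0875,-0.5351,3.5979,2.9473,0.6661,-0.0728,-0.1214,-7.1811,-11.2799,-2.1784
30,4.3909,-2.2008,0.1451,-0.8602,3.5240,2.8063,0.6636,-0.0903,-0.1616,-7.4248,-11.3159,-2.3497
31,4.3710,-2.1312,0.1995,-1.1218,3.4250,2.6344,0.6603,-0.1069,-0.1979,-7.5150,-11.2391,-2.4678
32,4.3464,-2.0639,0.2502,-1.3180,3.2997,2.4433,0.6566,-0.1221,-0.2305,-7.4813,-11.0591,-2.5369
33,4.3186,-1.9993,0.2971,-1.4544,3.1511,2.2427,0.6531,-0.1359,-0.2597,-7.3502,-10.7917,-2.5638
34,4.2885,-1.9379,0.3399,-1.5397,2.9844,2.0405,0.6499,-0.1482,-0.2855,-7.1455,-10.4558,-2.5569
35,4.2572,-1.8799,0.3788,-1.5835,2.8055,1.8426,0.6472,-0.1589,-0.3083,-6.8874,-10.0706,-2.5244
36,4.2254,-1.8256,0.4137,-1.5948,2.6196,1.6534,0.6452,-0.1680,-0.3283,-6.5934,-9.6539,-2.4740
37,4.1936,-1.7751,0.4450,-1.5814,2.4316,1.4761,0.6437,-0.1756,-0.3458,-6.2782,-9.2214,-2.4123
38,4.1622,-1.7283,0.4729,-1.5499,2.2457,1.3126,0.6430,-0.1818,-0.3610,-5.9541,-8.7864,-2.3445
39,4.1316,-1.6851,0.4977,-1.5055,2.0650,1.1638,0.6428,-0.1866,-0.3742,-5.6311,-8.3592,-2.2747
40,4.1020,-1.6455,0.5196,-1.4525,1.8920,1.0300,0.6432,-0.1902,-0.3856,-5.3170,-7.9482,-2.2060
41,4.0735,-1.6093,0.5390,-1.3940,1.7287,0.9108,0.6441,-0.1926,-0.3954,1.6116,-12.4075,1.5069
42,4.0610,-1.5921,0.5584,0.1222,0.0068,1.0334,0.6416,-0.1928,-0.4024,0.8695,-10.9418,0.9629
43,4.0747,-1.6049,0.5804,1.2343,-1.2678,1.1587,0.6328,-0.1896,-0.4060,0.2790,-9.8647,0.4941
44,4.1077,-1.6397,0.6046,2.0552,-2.1972,1.2670,0.6191,-0.1841,-0.4070,-0.1935,-9.0403,0.0884
45,4.1548,-1.6903,0.6309,2.6476,-2.8474,1.3568,0.6017,-0.1766,-0.4061,-0.5518,-8.3830,-0.2635
46,4.2120,-1.7516,0.6587,3.0621,-3.2779,1.4301,0.5815,-0.1678,-0.4037,-0.8031,-7.8365,-0.5676
47,4.2761,-1.8199,0.6879,3.3395,-3.5405,1.4893,0.5593,-0.1581,-0.4001,-0.9589,-7.3653,-0.8274
48,4.3446,-1.8921,0.7181,3.5120,-3.6771,1.5370,0.5359,-0.1477,-0.3957,-1.0337,-6.9488,-1.0455
49,4.4158,-1.9662,0.7492,3.6039,-3.7204,1.5745,0.5116,-0.1369,-0.3907,-1.0437,-6.5755,-1.2236
50,4.4882,-2.0403,0.7810,3.6337,-3.6954,1.6026,0.4871,-0.1259,-0.3853,-1.0046,-6.2394,-1.3635
51,4.5607,-2.1135,0.8132,3.6153,-3.6210,1.6216,0.4628,-0.1149,-0.3796,-0.9311,-5.9372,-1.4672
52,4.6325,-2.1848,0.8458,3.5594,-3.5115,1.6313,0.4388,-0.1040,-0.3737,-0.8356,-5.6668,-1.5370
53,4.7029,-2.2537,0.8784,3.4743,-3.3777,1.6316,0.4156,-0.0932,-0.3677,-0.7285,-5.4263,-1.5757
54,4.7713,-2.3198,0.9109,3.3668,-3.2278,1.6223,0.3932,-0.0828,-0.3617,-0.6184,-5.2135,-1.5863
55,4.8374,-2.3827,0.9432,3.2422,-3.0678,1.6033,0.3718,-0.0727,-0.3557,,,
# final θ (rad): 4.8374 -2.3827 0.9432


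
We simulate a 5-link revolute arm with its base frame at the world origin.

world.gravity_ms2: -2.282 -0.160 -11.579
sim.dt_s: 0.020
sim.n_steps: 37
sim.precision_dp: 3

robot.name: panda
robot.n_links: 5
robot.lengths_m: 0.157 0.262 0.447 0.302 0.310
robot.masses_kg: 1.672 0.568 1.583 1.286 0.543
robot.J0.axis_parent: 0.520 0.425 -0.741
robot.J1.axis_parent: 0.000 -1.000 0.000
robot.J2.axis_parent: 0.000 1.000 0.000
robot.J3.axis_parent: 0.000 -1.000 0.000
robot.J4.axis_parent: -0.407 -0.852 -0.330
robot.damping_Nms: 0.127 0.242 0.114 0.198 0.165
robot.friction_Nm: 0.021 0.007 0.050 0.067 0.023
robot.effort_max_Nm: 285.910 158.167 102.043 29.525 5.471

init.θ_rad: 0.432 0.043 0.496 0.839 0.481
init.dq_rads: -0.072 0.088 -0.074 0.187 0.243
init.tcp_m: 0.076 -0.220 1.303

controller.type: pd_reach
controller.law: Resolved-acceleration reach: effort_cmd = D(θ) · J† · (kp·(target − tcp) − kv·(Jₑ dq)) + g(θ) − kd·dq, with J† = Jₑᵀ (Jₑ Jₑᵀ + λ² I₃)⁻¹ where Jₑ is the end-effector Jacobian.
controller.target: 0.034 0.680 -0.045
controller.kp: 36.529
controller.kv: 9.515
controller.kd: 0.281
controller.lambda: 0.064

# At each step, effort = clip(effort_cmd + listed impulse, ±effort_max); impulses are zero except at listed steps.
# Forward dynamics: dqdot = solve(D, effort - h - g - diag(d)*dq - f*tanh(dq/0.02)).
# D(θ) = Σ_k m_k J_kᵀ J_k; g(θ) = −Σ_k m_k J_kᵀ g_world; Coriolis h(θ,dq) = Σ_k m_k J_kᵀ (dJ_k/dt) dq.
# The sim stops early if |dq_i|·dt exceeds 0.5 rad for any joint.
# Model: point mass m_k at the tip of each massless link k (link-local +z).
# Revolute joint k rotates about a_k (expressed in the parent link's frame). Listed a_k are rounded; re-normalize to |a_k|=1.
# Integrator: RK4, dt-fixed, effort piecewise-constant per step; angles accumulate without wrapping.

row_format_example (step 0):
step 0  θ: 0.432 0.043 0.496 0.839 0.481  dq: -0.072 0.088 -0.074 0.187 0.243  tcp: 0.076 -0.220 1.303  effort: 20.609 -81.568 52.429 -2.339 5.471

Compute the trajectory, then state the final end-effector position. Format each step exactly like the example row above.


step 1  θ: 0.429 0.034 0.499 0.869 0.500  dq: -0.242 -1.035 0.372 2.820 1.679  tcp: 0.071 -0.210 1.293  effort: 11.172 -60.979 38.697 -2.314 4.539
step 2  θ: 0.422 0.003 0.507 0.943 0.547  dq: -0.395 -2.043 0.374 4.441 2.967  tcp: 0.067 -0.192 1.267  effort: -0.321 -37.887 23.322 -1.254 3.267
step 3  θ: 0.413 -0.046 0.512 1.041 0.613  dq: -0.558 -2.908 0.043 5.357 3.610  tcp: 0.066 -0.168 1.226  effort: -12.050 -16.792 9.486 -0.200 2.284
step 4  θ: 0.400 -0.111 0.509 1.152 0.688  dq: -0.740 -3.522 -0.350 5.762 3.849  tcp: 0.070 -0.139 1.175  effort: -22.121 0.250 -1.414 0.286 1.408
step 5  θ: 0.383 -0.185 0.499 1.268 0.765  dq: -0.943 -3.899 -0.699 5.841 3.849  tcp: 0.076 -0.109 1.116  effort: -29.858 12.938 -9.202 0.092 0.589
step 6  θ: 0.362 -0.264 0.482 1.384 0.840  dq: -1.163 -4.065 -0.938 5.736 3.716  tcp: 0.085 -0.077 1.051  effort: -35.251 21.822 -14.336 -0.659 -0.160
step 7  θ: 0.336 -0.345 0.463 1.497 0.913  dq: -1.400 -4.068 -1.053 5.540 3.514  tcp: 0.095 -0.045 0.985  effort: -38.524 27.655 -17.410 -1.777 -0.807
step 8  θ: 0.306 -0.425 0.442 1.605 0.981  dq: -1.652 -3.962 -1.070 5.301 3.279  tcp: 0.106 -0.012 0.917  effort: -39.968 31.141 -18.965 -3.074 -1.326
step 9  θ: 0.270 -0.503 0.421 1.708 1.044  dq: -1.915 -3.798 -1.031 5.038 3.034  tcp: 0.116 0.021 0.851  effort: -39.870 32.874 -19.437 -4.399 -1.706
step 10  θ: 0.229 -0.576 0.402 1.806 1.102  dq: -2.187 -3.617 -0.975 4.753 2.795  tcp: 0.125 0.053 0.786  effort: -38.482 33.324 -19.160 -5.638 -1.950
step 11  θ: 0.183 -0.647 0.383 1.898 1.156  dq: -2.463 -3.444 -0.926 4.439 2.574  tcp: 0.133 0.085 0.724  effort: -36.007 32.850 -18.381 -6.713 -2.071
step 12  θ: 0.131 -0.714 0.365 1.983 1.206  dq: -2.738 -3.296 -0.898 4.090 2.383  tcp: 0.139 0.118 0.665  effort: -32.611 31.724 -17.280 -7.573 -2.091
step 13  θ: 0.074 -0.778 0.348 2.061 1.252  dq: -3.004 -3.175 -0.891 3.703 2.233  tcp: 0.144 0.149 0.610  effort: -28.429 30.146 -15.985 -8.193 -2.034
step 14  θ: 0.011 -0.840 0.330 2.131 1.296  dq: -3.255 -3.079 -0.897 3.276 2.132  tcp: 0.146 0.180 0.558  effort: -23.584 28.263 -14.591 -8.568 -1.924
step 15  θ: -0.056 -0.901 0.313 2.192 1.338  dq: -3.480 -3.002 -0.902 2.814 2.082  tcp: 0.147 0.211 0.510  effort: -18.207 26.194 -13.165 -8.709 -1.782
step 16  θ: -0.128 -0.960 0.295 2.244 1.379  dq: -3.672 -2.929 -0.891 2.328 2.081  tcp: 0.145 0.242 0.466  effort: -12.454 24.032 -11.762 -8.645 -1.626
step 17  θ: -0.203 -1.018 0.278 2.285 1.421  dq: -3.824 -2.851 -0.847 1.830 2.120  tcp: 0.142 0.271 0.425  effort: -6.509 21.859 -10.425 -8.409 -1.468
step 18  θ: -0.280 -1.074 0.262 2.317 1.465  dq: -3.928 -2.755 -0.761 1.334 2.183  tcp: 0.136 0.300 0.387  effort: -0.582 19.743 -9.188 -8.047 -1.314
step 19  θ: -0.359 -1.127 0.248 2.339 1.509  dq: -3.984 -2.636 -0.631 0.854 2.252  tcp: 0.129 0.328 0.352  effort: 5.117 17.733 -8.069 -7.599 -1.169
step 20  θ: -0.439 -1.179 0.237 2.352 1.555  dq: -3.988 -2.494 -0.462 0.400 2.307  tcp: 0.120 0.355 0.320  effort: 10.403 15.856 -7.073 -7.107 -1.034
step 21  θ: -0.518 -1.227 0.230 2.356 1.601  dq: -3.945 -2.332 -0.263 -0.020 2.331  tcp: 0.110 0.381 0.291  effort: 15.135 14.132 -6.200 -6.607 -0.908
step 22  θ: -0.596 -1.272 0.227 2.351 1.648  dq: -3.857 -2.147 -0.031 -0.388 2.309  tcp: 0.099 0.405 0.263  effort: 19.221 12.597 -5.463 -6.145 -0.793
step 23  θ: -0.672 -1.313 0.228 2.340 1.693  dq: -3.731 -2.023 0.094 -0.751 2.231  tcp: 0.086 0.428 0.237  effort: 22.605 11.284 -4.822 -5.702 -0.688
step 24  θ: -0.745 -1.353 0.231 2.322 1.737  dq: -3.572 -1.890 0.229 -1.074 2.112  tcp: 0.073 0.449 0.213  effort: 25.321 10.172 -4.303 -5.293 -0.601
step 25  θ: -0.815 -1.389 0.237 2.298 1.777  dq: -3.388 -1.747 0.379 -1.352 1.956  tcp: 0.060 0.468 0.191  effort: 27.410 9.261 -3.910 -4.918 -0.534
step 26  θ: -0.880 -1.423 0.246 2.268 1.815  dq: -3.186 -1.608 0.521 -1.591 1.767  tcp: 0.048 0.486 0.169  effort: 28.924 8.563 -3.642 -4.568 -0.486
step 27  θ: -0.942 -1.453 0.258 2.234 1.848  dq: -2.971 -1.479 0.645 -1.793 1.552  tcp: 0.035 0.502 0.150  effort: 29.925 8.082 -3.497 -4.235 -0.460
step 28  θ: -0.999 -1.482 0.272 2.197 1.877  dq: -2.751 -1.364 0.748 -1.958 1.321  tcp: 0.024 0.516 0.131  effort: 30.473 7.819 -3.478 -3.903 -0.455
step 29  θ: -1.052 -1.508 0.287 2.156 1.901  dq: -2.528 -1.263 0.828 -2.086 1.083  tcp: 0.013 0.530 0.114  effort: 30.626 7.770 -3.581 -3.563 -0.472
step 30  θ: -1.100 -1.533 0.304 2.114 1.920  dq: -2.309 -1.176 0.885 -2.179 0.845  tcp: 0.004 0.542 0.097  effort: 30.434 7.932 -3.806 -3.203 -0.507
step 31  θ: -1.144 -1.555 0.322 2.070 1.934  dq: -2.096 -1.102 0.920 -2.236 0.614  tcp: -0.004 0.554 0.082  effort: 29.941 8.303 -4.151 -2.818 -0.559
step 32  θ: -1.184 -1.577 0.341 2.025 1.944  dq: -1.891 -1.039 0.935 -2.257 0.396  tcp: -0.011 0.564 0.068  effort: 29.188 8.880 -4.617 -2.407 -0.623
step 33  θ: -1.220 -1.597 0.359 1.980 1.950  dq: -1.697 -0.987 0.931 -2.244 0.195  tcp: -0.016 0.574 0.055  effort: 28.211 9.657 -5.198 -1.971 -0.696
step 34  θ: -1.252 -1.616 0.378 1.935 1.952  dq: -1.515 -0.942 0.912 -2.199 0.016  tcp: -0.020 0.584 0.042  effort: 27.051 10.620 -5.886 -1.519 -0.774
step 35  θ: -1.281 -1.635 0.396 1.892 1.951  dq: -1.344 -0.899 0.883 -2.125 -0.121  tcp: -0.023 0.593 0.031  effort: 25.714 11.842 -6.729 -1.052 -0.865
step 36  θ: -1.306 -1.652 0.413 1.851 1.947  dq: -1.185 -0.858 0.842 -2.025 -0.233  tcp: -0.024 0.602 0.020  effort: 24.301 13.142 -7.612 -0.596 -0.952
step 37  θ: -1.328 -1.669 0.429 1.811 1.942  dq: -1.038 -0.818 0.791 -1.903 -0.320  tcp: -0.024 0.610 0.010
final tcp position (m): -0.024 0.610 0.010


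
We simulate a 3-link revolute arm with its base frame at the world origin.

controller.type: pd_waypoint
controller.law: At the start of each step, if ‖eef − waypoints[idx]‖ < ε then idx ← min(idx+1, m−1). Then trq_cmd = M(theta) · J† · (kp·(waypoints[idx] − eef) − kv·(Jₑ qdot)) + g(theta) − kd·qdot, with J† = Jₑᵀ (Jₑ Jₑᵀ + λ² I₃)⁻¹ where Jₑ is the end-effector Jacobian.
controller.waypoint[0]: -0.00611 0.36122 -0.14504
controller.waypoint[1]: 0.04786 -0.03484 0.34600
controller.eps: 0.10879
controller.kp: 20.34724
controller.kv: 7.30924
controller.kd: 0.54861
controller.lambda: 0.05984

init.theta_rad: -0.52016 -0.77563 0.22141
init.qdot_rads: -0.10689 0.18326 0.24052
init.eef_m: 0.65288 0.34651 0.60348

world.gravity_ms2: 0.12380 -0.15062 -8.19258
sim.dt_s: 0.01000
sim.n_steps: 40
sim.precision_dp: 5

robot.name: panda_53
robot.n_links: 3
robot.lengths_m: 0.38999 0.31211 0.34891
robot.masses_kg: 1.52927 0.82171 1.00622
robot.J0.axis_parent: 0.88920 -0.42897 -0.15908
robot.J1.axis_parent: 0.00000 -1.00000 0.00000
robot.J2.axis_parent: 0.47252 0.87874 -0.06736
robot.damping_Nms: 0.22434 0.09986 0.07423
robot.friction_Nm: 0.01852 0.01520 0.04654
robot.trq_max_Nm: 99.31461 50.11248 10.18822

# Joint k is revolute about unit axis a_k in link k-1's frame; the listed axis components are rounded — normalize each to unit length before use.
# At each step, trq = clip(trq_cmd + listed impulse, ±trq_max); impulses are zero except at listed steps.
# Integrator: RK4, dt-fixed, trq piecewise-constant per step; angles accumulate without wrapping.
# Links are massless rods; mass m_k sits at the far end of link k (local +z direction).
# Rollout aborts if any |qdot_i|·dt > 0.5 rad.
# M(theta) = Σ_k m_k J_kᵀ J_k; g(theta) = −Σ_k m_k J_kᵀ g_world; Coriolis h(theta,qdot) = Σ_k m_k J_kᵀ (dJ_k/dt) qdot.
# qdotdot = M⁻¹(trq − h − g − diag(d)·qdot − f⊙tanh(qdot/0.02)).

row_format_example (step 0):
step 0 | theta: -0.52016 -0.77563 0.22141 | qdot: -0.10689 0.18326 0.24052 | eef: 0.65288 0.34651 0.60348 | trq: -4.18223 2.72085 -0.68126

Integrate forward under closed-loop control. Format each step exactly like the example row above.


step 1 | theta: -0.52197 -0.77292 0.22579 | qdot: -0.25497 0.35719 0.63297 | eef: 0.65296 0.34711 0.60302 | trq: -3.51660 3.04847 -0.96016
step 2 | theta: -0.52518 -0.76868 0.23362 | qdot: -0.38724 0.49101 0.93077 | eef: 0.65326 0.34803 0.60189 | trq: -3.00555 3.41233 -1.16307
step 3 | theta: -0.52968 -0.76318 0.24418 | qdot: -0.51132 0.60862 1.18133 | eef: 0.65376 0.34932 0.60014 | trq: -2.61318 3.78818 -1.32109
step 4 | theta: -0.53539 -0.75651 0.25716 | qdot: -0.63184 0.72381 1.41193 | eef: 0.65440 0.35100 0.59782 | trq: -2.31181 4.16029 -1.45162
step 5 | theta: -0.54231 -0.74867 0.27241 | qdot: -0.75156 0.84416 1.63765 | eef: 0.65516 0.35308 0.59495 | trq: -2.07583 4.51698 -1.56380
step 6 | theta: -0.55043 -0.73958 0.28993 | qdot: -0.87195 0.97328 1.86586 | eef: 0.65597 0.35557 0.59157 | trq: -1.87779 4.84808 -1.66164
step 7 | theta: -0.55976 -0.72915 0.30976 | qdot: -0.99357 1.11202 2.09872 | eef: 0.65681 0.35848 0.58771 | trq: -1.68652 5.14369 -1.74576
step 8 | theta: -0.57030 -0.71729 0.33194 | qdot: -1.11612 1.25906 2.33459 | eef: 0.65761 0.36181 0.58337 | trq: -1.46727 5.39404 -1.81460
step 9 | theta: -0.58208 -0.70394 0.35646 | qdot: -1.23864 1.41143 2.56893 | eef: 0.65834 0.36556 0.57858 | trq: -1.18413 5.59025 -1.86524
step 10 | theta: -0.59507 -0.68906 0.38329 | qdot: -1.35952 1.56484 2.79516 | eef: 0.65893 0.36973 0.57335 | trq: -0.80435 5.72574 -1.89423
step 11 | theta: -0.60925 -0.67266 0.41230 | qdot: -1.47676 1.71431 3.00571 | eef: 0.65935 0.37433 0.56769 | trq: -0.30371 5.79771 -1.89846
step 12 | theta: -0.62458 -0.65481 0.44331 | qdot: -1.58816 1.85476 3.19322 | eef: 0.65954 0.37935 0.56160 | trq: 0.32911 5.80812 -1.87598
step 13 | theta: -0.64098 -0.63563 0.47604 | qdot: -1.69167 1.98179 3.35168 | eef: 0.65948 0.38477 0.55509 | trq: 1.09054 5.76358 -1.82651
step 14 | theta: -0.65836 -0.61526 0.51019 | qdot: -1.78561 2.09217 3.47738 | eef: 0.65915 0.39058 0.54818 | trq: 1.96354 5.67427 -1.75171
step 15 | theta: -0.67663 -0.59387 0.54543 | qdot: -1.86885 2.18419 3.56920 | eef: 0.65851 0.39675 0.54087 | trq: 2.92170 5.55212 -1.65499
step 16 | theta: -0.69568 -0.57167 0.58142 | qdot: -1.94089 2.25757 3.62852 | eef: 0.65757 0.40326 0.53318 | trq: 3.93443 5.40898 -1.54093
step 17 | theta: -0.71539 -0.54882 0.61786 | qdot: -2.00176 2.31328 3.65855 | eef: 0.65632 0.41005 0.52512 | trq: 4.97168 5.25526 -1.41466
step 18 | theta: -0.73566 -0.52549 0.65447 | qdot: -2.05196 2.35304 3.66365 | eef: 0.65478 0.41710 0.51672 | trq: 6.00716 5.09918 -1.28129
step 19 | theta: -0.75638 -0.50183 0.69103 | qdot: -2.09226 2.37902 3.64854 | eef: 0.65294 0.42435 0.50799 | trq: 7.01996 4.94665 -1.14537
step 20 | theta: -0.77746 -0.47797 0.72736 | qdot: -2.12356 2.39349 3.61782 | eef: 0.65084 0.43176 0.49896 | trq: 7.99476 4.80156 -1.01073
step 21 | theta: -0.79881 -0.45402 0.76333 | qdot: -2.14686 2.39859 3.57559 | eef: 0.64847 0.43929 0.48964 | trq: 8.92131 4.66611 -0.88032
step 22 | theta: -0.82036 -0.43005 0.79883 | qdot: -2.16308 2.39622 3.52532 | eef: 0.64585 0.44687 0.48006 | trq: 9.79348 4.54131 -0.75629
step 23 | theta: -0.84203 -0.40613 0.83380 | qdot: -2.17314 2.38802 3.46981 | eef: 0.64301 0.45448 0.47024 | trq: 10.60830 4.42736 -0.64007
step 24 | theta: -0.86379 -0.38232 0.86820 | qdot: -2.17783 2.37532 3.41125 | eef: 0.63994 0.46207 0.46020 | trq: 11.36509 4.32391 -0.53252
step 25 | theta: -0.88556 -0.35865 0.90201 | qdot: -2.17788 2.35921 3.35128 | eef: 0.63667 0.46959 0.44997 | trq: 12.06473 4.23032 -0.43403
step 26 | theta: -0.90732 -0.33516 0.93522 | qdot: -2.17392 2.34056 3.29112 | eef: 0.63321 0.47703 0.43957 | trq: 12.70913 4.14576 -0.34467
step 27 | theta: -0.92902 -0.31186 0.96782 | qdot: -2.16650 2.32005 3.23163 | eef: 0.62957 0.48433 0.42901 | trq: 13.30082 4.06939 -0.26424
step 28 | theta: -0.95063 -0.28878 0.99984 | qdot: -2.15610 2.29821 3.17341 | eef: 0.62575 0.49149 0.41832 | trq: 13.84268 4.00032 -0.19240
step 29 | theta: -0.97212 -0.26591 1.03129 | qdot: -2.14315 2.27546 3.11683 | eef: 0.62178 0.49846 0.40752 | trq: 14.33772 3.93772 -0.12870
step 30 | theta: -0.99348 -0.24328 1.06218 | qdot: -2.12800 2.25211 3.06214 | eef: 0.61765 0.50524 0.39663 | trq: 14.78897 3.88082 -0.07262
step 31 | theta: -1.01467 -0.22088 1.09253 | qdot: -2.11097 2.22842 3.00946 | eef: 0.61338 0.51180 0.38566 | trq: 15.19940 3.82891 -0.02360
step 32 | theta: -1.03568 -0.19872 1.12237 | qdot: -2.09232 2.20457 2.95883 | eef: 0.60897 0.51812 0.37464 | trq: 15.57184 3.78135 0.01890
step 33 | theta: -1.05651 -0.17680 1.15171 | qdot: -2.07231 2.18072 2.91024 | eef: 0.60444 0.52420 0.36357 | trq: 15.90898 3.73756 0.05543
step 34 | theta: -1.07712 -0.15511 1.18057 | qdot: -2.05113 2.15698 2.86364 | eef: 0.59979 0.53002 0.35249 | trq: 16.21334 3.69703 0.08653
step 35 | theta: -1.09752 -0.13366 1.20898 | qdot: -2.02896 2.13344 2.81895 | eef: 0.59502 0.53558 0.34139 | trq: 16.48729 3.65931 0.11269
step 36 | theta: -1.11769 -0.11245 1.23695 | qdot: -2.00595 2.11016 2.77607 | eef: 0.59015 0.54086 0.33031 | trq: 16.73301 3.62401 0.13439
step 37 | theta: -1.13763 -0.09147 1.26450 | qdot: -1.98225 2.08720 2.73491 | eef: 0.58518 0.54586 0.31925 | trq: 16.95253 3.59076 0.15208
step 38 | theta: -1.15733 -0.07071 1.29165 | qdot: -1.95798 2.06459 2.69534 | eef: 0.58012 0.55059 0.30822 | trq: 17.14773 3.55927 0.16617
step 39 | theta: -1.17679 -0.05018 1.31841 | qdot: -1.93323 2.04237 2.65726 | eef: 0.57498 0.55503 0.29724 | trq: 17.32035 3.52928 0.17705
step 40 | theta: -1.19599 -0.02987 1.34480 | qdot: -1.90810 2.02055 2.62057 | eef: 0.56975 0.55920 0.28632


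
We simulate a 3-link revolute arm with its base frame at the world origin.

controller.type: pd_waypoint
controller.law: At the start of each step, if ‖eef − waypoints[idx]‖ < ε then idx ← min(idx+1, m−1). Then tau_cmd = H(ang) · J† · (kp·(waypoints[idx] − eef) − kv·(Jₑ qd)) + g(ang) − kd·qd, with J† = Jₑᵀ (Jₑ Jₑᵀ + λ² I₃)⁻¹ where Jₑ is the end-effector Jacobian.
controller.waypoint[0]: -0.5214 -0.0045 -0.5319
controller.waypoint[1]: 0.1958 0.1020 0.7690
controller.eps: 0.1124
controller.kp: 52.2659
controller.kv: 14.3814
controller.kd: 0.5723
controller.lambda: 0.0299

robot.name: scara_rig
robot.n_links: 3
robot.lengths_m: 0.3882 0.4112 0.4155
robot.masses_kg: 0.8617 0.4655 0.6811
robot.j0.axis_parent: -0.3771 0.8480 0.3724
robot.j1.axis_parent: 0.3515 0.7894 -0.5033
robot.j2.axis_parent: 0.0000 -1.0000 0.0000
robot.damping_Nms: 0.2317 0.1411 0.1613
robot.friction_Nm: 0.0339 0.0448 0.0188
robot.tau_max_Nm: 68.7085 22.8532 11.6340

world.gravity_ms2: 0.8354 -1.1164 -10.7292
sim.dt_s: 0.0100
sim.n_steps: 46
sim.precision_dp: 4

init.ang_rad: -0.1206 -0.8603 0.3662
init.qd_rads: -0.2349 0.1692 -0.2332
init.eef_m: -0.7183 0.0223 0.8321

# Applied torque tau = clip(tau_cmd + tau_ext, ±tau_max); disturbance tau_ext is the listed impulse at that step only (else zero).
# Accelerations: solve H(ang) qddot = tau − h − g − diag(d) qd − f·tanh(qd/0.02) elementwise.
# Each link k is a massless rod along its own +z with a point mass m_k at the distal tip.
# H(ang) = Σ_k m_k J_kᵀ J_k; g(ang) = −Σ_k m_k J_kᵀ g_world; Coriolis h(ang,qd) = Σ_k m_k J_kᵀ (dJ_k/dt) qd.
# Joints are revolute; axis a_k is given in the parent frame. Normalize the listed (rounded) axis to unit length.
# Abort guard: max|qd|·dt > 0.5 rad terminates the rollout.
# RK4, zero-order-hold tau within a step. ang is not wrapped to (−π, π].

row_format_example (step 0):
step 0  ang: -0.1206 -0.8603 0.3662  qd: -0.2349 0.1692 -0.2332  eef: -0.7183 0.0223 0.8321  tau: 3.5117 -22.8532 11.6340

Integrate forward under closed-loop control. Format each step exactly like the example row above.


step 1  ang: -0.1124 -0.8807 0.3557  qd: 1.8546 -4.2004 -1.8610  eef: -0.7185 0.0226 0.8293  tau: 1.8035 -18.8315 11.6340
step 2  ang: -0.0866 -0.9368 0.3339  qd: 3.2684 -7.0073 -2.5612  eef: -0.7181 0.0214 0.8208  tau: -1.7005 -16.1183 10.3558
step 3  ang: -0.0498 -1.0159 0.3057  qd: 4.0673 -8.7638 -3.1186  eef: -0.7169 0.0171 0.8077  tau: -5.8260 -14.8513 8.3040
step 4  ang: -0.0073 -1.1098 0.2702  qd: 4.3969 -9.9452 -3.9605  eef: -0.7153 0.0092 0.7915  tau: -9.2464 -13.6269 6.5027
step 5  ang: 0.0365 -1.2126 0.2262  qd: 4.3301 -10.5590 -4.8109  eef: -0.7136 -0.0020 0.7729  tau: -10.9458 -11.7733 4.7869
step 6  ang: 0.0782 -1.3191 0.1746  qd: 3.9891 -10.6960 -5.4680  eef: -0.7121 -0.0157 0.7523  tau: -10.7646 -9.1497 3.1065
step 7  ang: 0.1156 -1.4251 0.1177  qd: 3.4974 -10.4897 -5.8521  eef: -0.7109 -0.0311 0.7300  tau: -9.2584 -6.0125 1.4972
step 8  ang: 0.1478 -1.5278 0.0585  qd: 2.9461 -10.0645 -5.9733  eef: -0.7101 -0.0475 0.7059  tau: -7.1522 -2.7719 0.0214
step 9  ang: 0.1745 -1.6257 -0.0009  qd: 2.3925 -9.5226 -5.8943  eef: -0.7096 -0.0643 0.6803  tau: -4.9783 0.2342 -1.2654
step 10  ang: 0.1957 -1.7179 -0.0589  qd: 1.8683 -8.9395 -5.6910  eef: -0.7093 -0.0813 0.6534  tau: -3.0101 2.8297 -2.3327
step 11  ang: 0.2120 -1.8044 -0.1145  qd: 1.3874 -8.3613 -5.4247  eef: -0.7091 -0.0980 0.6254  tau: -1.3405 4.9696 -3.1778
step 12  ang: 0.2236 -1.8851 -0.1672  qd: 0.9534 -7.8109 -5.1347  eef: -0.7089 -0.1141 0.5966  tau: 0.0307 6.6797 -3.8191
step 13  ang: 0.2312 -1.9606 -0.2171  qd: 0.5640 -7.2971 -4.8425  eef: -0.7086 -0.1296 0.5671  tau: 1.1409 8.0137 -4.2846
step 14  ang: 0.2351 -2.0311 -0.2641  qd: 0.2152 -6.8212 -4.5583  eef: -0.7081 -0.1442 0.5373  tau: 2.0370 9.0307 -4.6048
step 15  ang: 0.2356 -2.0971 -0.3082  qd: -0.0974 -6.3813 -4.2867  eef: -0.7074 -0.1578 0.5071  tau: 2.7615 9.7860 -4.8078
step 16  ang: 0.2332 -2.1588 -0.3498  qd: -0.3773 -5.9749 -4.0302  eef: -0.7065 -0.1704 0.4768  tau: 3.3459 10.3283 -4.9178
step 17  ang: 0.2282 -2.2166 -0.3888  qd: -0.6300 -5.5966 -3.7857  eef: -0.7053 -0.1819 0.4465  tau: 3.8311 10.6965 -4.9569
step 18  ang: 0.2207 -2.2708 -0.4255  qd: -0.8586 -5.2433 -3.5530  eef: -0.7038 -0.1923 0.4163  tau: 4.2412 10.9237 -4.9417
step 19  ang: 0.2111 -2.3216 -0.4599  qd: -1.0656 -4.9121 -3.3310  eef: -0.7021 -0.2015 0.3864  tau: 4.5948 11.0368 -4.8854
step 20  ang: 0.1995 -2.3691 -0.4921  qd: -1.2534 -4.6007 -3.1190  eef: -0.7001 -0.2097 0.3567  tau: 4.9063 11.0576 -4.7988
step 21  ang: 0.1861 -2.4136 -0.5223  qd: -1.4237 -4.3067 -2.9161  eef: -0.6979 -0.2169 0.3274  tau: 5.1863 11.0040 -4.6903
step 22  ang: 0.1711 -2.4553 -0.5505  qd: -1.5778 -4.0286 -2.7215  eef: -0.6954 -0.2230 0.2986  tau: 5.4427 10.8902 -4.5665
step 23  ang: 0.1546 -2.4942 -0.5767  qd: -1.7170 -3.7646 -2.5346  eef: -0.6927 -0.2281 0.2702  tau: 5.6816 10.7280 -4.4328
step 24  ang: 0.1368 -2.5306 -0.6012  qd: -1.8422 -3.5136 -2.3551  eef: -0.6897 -0.2323 0.2423  tau: 5.9071 10.5269 -4.2932
step 25  ang: 0.1178 -2.5646 -0.6238  qd: -1.9542 -3.2746 -2.1826  eef: -0.6866 -0.2356 0.2150  tau: 6.1224 10.2947 -4.1508
step 26  ang: 0.0977 -2.5962 -0.6448  qd: -2.0537 -3.0467 -2.0168  eef: -0.6834 -0.2380 0.1883  tau: 6.3294 10.0380 -4.0079
step 27  ang: 0.0768 -2.6255 -0.6642  qd: -2.1412 -2.8292 -1.8576  eef: -0.6799 -0.2397 0.1622  tau: 6.5298 9.7620 -3.8663
step 28  ang: 0.0550 -2.6528 -0.6820  qd: -2.2172 -2.6216 -1.7048  eef: -0.6764 -0.2406 0.1368  tau: 6.7243 9.4715 -3.7274
step 29  ang: 0.0325 -2.6780 -0.6983  qd: -2.2823 -2.4233 -1.5584  eef: -0.6727 -0.2408 0.1120  tau: 6.9134 9.1704 -3.5922
step 30  ang: 0.0094 -2.7013 -0.7132  qd: -2.3368 -2.2342 -1.4183  eef: -0.6689 -0.2403 0.0880  tau: 7.0974 8.8618 -3.4612
step 31  ang: -0.0142 -2.7227 -0.7267  qd: -2.3813 -2.0537 -1.2845  eef: -0.6651 -0.2393 0.0646  tau: 7.2763 8.5489 -3.3349
step 32  ang: -0.0382 -2.7424 -0.7389  qd: -2.4162 -1.8818 -1.1570  eef: -0.6612 -0.2377 0.0418  tau: 7.4498 8.2341 -3.2137
step 33  ang: -0.0625 -2.7604 -0.7499  qd: -2.4420 -1.7183 -1.0357  eef: -0.6572 -0.2356 0.0198  tau: 7.6177 7.9197 -3.0976
step 34  ang: -0.0870 -2.7768 -0.7596  qd: -2.4590 -1.5629 -0.9207  eef: -0.6532 -0.2331 -0.0015  tau: 7.7796 7.6076 -2.9868
step 35  ang: -0.1117 -2.7917 -0.7683  qd: -2.4680 -1.4156 -0.8118  eef: -0.6492 -0.2301 -0.0222  tau: 7.9351 7.2996 -2.8812
step 36  ang: -0.1364 -2.8052 -0.7759  qd: -2.4692 -1.2761 -0.7090  eef: -0.6451 -0.2268 -0.0421  tau: 8.0837 6.9972 -2.7808
step 37  ang: -0.1610 -2.8173 -0.7825  qd: -2.4633 -1.1444 -0.6123  eef: -0.6411 -0.2231 -0.0614  tau: 8.2251 6.7017 -2.6855
step 38  ang: -0.1856 -2.8281 -0.7882  qd: -2.4508 -1.0203 -0.5215  eef: -0.6370 -0.2191 -0.0801  tau: 8.3587 6.4143 -2.5952
step 39  ang: -0.2100 -2.8377 -0.7930  qd: -2.4322 -0.9037 -0.4366  eef: -0.6330 -0.2149 -0.0980  tau: 8.4843 6.1359 -2.5097
step 40  ang: -0.2342 -2.8462 -0.7969  qd: -2.4079 -0.7943 -0.3573  eef: -0.6290 -0.2104 -0.1154  tau: 8.6015 5.8673 -2.4290
step 41  ang: -0.2582 -2.8537 -0.8001  qd: -2.3787 -0.6921 -0.2835  eef: -0.6251 -0.2057 -0.1321  tau: 8.7101 5.6092 -2.3528
step 42  ang: -0.2818 -2.8601 -0.8026  qd: -2.3448 -0.5967 -0.2151  eef: -0.6211 -0.2009 -0.1482  tau: 8.8097 5.3621 -2.2811
step 43  ang: -0.3050 -2.8656 -0.8045  qd: -2.3069 -0.5081 -0.1518  eef: -0.6173 -0.1959 -0.1637  tau: 8.9003 5.1264 -2.2137
step 44  ang: -0.3279 -2.8703 -0.8057  qd: -2.2654 -0.4258 -0.0935  eef: -0.6134 -0.1908 -0.1785  tau: 8.9817 4.9022 -2.1504
step 45  ang: -0.3503 -2.8742 -0.8064  qd: -2.2208 -0.3498 -0.0399  eef: -0.6096 -0.1856 -0.1929  tau: 9.0541 4.6897 -2.0910
step 46  ang: -0.3723 -2.8773 -0.8065  qd: -2.1735 -0.2804 0.0076  eef: -0.6059 -0.1803 -0.2066
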